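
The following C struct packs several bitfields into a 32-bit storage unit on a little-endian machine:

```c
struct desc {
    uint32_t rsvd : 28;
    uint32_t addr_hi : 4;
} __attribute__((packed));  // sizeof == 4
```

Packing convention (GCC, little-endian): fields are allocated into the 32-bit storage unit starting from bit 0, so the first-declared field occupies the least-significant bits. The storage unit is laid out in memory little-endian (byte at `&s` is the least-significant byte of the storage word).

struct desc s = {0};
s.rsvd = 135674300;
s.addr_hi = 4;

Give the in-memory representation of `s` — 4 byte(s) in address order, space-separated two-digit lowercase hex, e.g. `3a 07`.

bc 39 16 48

rsvd (28b) val=135674300 bits=0x81639bc at bit 0: 0x081639bc
addr_hi (4b) val=4 bits=0x4 at bit 28: 0x481639bc
word = 0x481639bc → little-endian bytes:
  [0]=0xbc  [1]=0x39  [2]=0x16  [3]=0x48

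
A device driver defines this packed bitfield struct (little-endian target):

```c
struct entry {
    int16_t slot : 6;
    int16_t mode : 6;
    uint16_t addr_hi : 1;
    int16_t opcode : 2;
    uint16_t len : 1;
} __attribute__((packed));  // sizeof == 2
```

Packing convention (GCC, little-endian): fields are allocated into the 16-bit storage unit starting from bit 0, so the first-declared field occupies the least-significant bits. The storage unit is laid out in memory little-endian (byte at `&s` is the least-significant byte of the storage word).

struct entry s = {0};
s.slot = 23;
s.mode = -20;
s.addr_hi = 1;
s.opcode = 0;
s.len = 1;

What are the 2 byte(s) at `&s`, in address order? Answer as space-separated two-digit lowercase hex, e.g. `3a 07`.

[0+:6] slot=23 & 0x3f = 0x17; word=0x0017
[6+:6] mode=-20 & 0x3f = 0x2c; word=0x0b17
[12+:1] addr_hi=1 & 0x1 = 0x1; word=0x1b17
[13+:2] opcode=0 & 0x3 = 0x0; word=0x1b17
[15+:1] len=1 & 0x1 = 0x1; word=0x9b17
word = 0x9b17 → little-endian bytes:
  [0]=0x17  [1]=0x9b

17 9b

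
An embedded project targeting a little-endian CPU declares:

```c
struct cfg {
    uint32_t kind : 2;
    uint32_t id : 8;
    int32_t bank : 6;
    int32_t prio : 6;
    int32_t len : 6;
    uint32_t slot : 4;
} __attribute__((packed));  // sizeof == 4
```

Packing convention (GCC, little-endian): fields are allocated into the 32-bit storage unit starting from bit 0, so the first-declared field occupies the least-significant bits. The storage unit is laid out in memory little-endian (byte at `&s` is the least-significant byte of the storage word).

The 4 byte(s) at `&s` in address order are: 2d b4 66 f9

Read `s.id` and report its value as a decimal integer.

11

[0]=0x2d [1]=0xb4 [2]=0x66 [3]=0xf9 (little-endian) → word 0xf966b42d
kind:2 @ bit 0 → (0xf966b42d>>0)&0x3 = 0x1
id:8 @ bit 2 → (0xf966b42d>>2)&0xff = 0xb  ←
bank:6 @ bit 10 → (0xf966b42d>>10)&0x3f = 0x2d
prio:6 @ bit 16 → (0xf966b42d>>16)&0x3f = 0x26
len:6 @ bit 22 → (0xf966b42d>>22)&0x3f = 0x25
slot:4 @ bit 28 → (0xf966b42d>>28)&0xf = 0xf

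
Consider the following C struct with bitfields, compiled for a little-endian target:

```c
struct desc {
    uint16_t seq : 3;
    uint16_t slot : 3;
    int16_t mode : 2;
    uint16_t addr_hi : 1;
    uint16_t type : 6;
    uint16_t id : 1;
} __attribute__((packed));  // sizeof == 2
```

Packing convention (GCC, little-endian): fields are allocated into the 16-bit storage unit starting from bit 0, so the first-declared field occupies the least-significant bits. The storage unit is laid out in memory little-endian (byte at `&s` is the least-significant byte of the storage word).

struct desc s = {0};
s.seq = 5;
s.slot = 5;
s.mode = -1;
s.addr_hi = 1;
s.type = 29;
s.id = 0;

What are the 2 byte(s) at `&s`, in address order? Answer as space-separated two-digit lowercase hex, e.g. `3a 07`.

ed 3b

seq (3b) val=5 bits=0x5 at bit 0: 0x0005
slot (3b) val=5 bits=0x5 at bit 3: 0x002d
mode (2b) val=-1 bits=0x3 at bit 6: 0x00ed
addr_hi (1b) val=1 bits=0x1 at bit 8: 0x01ed
type (6b) val=29 bits=0x1d at bit 9: 0x3bed
id (1b) val=0 bits=0x0 at bit 15: 0x3bed
word = 0x3bed → little-endian bytes:
  [0]=0xed  [1]=0x3b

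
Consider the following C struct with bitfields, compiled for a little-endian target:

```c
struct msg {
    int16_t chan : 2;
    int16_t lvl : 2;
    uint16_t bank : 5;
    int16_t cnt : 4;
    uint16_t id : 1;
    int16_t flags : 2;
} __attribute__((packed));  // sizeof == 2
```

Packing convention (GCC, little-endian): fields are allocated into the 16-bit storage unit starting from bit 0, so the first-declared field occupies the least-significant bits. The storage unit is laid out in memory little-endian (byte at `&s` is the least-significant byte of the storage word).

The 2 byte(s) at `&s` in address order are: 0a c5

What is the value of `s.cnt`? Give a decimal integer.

2

[0]=0x0a [1]=0xc5 (little-endian) → word 0xc50a
chan [0+:2] = (word>>0) & 0x3 = 2
lvl [2+:2] = (word>>2) & 0x3 = 2
bank [4+:5] = (word>>4) & 0x1f = 16
cnt [9+:4] = (word>>9) & 0xf = 2  ←
id [13+:1] = (word>>13) & 0x1 = 0
flags [14+:2] = (word>>14) & 0x3 = 3
cnt signed 4b, MSB=0: value = 2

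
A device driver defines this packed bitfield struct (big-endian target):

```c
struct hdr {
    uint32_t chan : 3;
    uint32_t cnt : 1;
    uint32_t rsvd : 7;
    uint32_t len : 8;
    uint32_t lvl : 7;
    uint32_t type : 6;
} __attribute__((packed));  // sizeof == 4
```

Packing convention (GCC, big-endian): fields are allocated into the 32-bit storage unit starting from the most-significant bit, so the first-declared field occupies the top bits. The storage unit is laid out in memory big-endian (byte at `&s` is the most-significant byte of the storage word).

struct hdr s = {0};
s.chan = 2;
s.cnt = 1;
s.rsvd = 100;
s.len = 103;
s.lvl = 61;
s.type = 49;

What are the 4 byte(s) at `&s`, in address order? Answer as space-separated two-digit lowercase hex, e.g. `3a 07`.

5c 8c ef 71

chan:3 = 2 → 0x2 << 29 → word 0x40000000
cnt:1 = 1 → 0x1 << 28 → word 0x50000000
rsvd:7 = 100 → 0x64 << 21 → word 0x5c800000
len:8 = 103 → 0x67 << 13 → word 0x5c8ce000
lvl:7 = 61 → 0x3d << 6 → word 0x5c8cef40
type:6 = 49 → 0x31 << 0 → word 0x5c8cef71
word = 0x5c8cef71 → big-endian bytes:
  [0]=0x5c  [1]=0x8c  [2]=0xef  [3]=0x71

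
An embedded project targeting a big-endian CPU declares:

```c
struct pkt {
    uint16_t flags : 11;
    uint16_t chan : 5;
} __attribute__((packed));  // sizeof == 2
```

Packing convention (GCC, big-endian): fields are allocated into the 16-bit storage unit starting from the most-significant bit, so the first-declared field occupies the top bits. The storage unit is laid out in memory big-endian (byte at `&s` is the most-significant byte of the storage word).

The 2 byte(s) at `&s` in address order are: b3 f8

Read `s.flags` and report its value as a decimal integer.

1439

[0]=0xb3 [1]=0xf8 (big-endian) → word 0xb3f8
flags [5+:11] = (word>>5) & 0x7ff = 1439  ←
chan [0+:5] = (word>>0) & 0x1f = 24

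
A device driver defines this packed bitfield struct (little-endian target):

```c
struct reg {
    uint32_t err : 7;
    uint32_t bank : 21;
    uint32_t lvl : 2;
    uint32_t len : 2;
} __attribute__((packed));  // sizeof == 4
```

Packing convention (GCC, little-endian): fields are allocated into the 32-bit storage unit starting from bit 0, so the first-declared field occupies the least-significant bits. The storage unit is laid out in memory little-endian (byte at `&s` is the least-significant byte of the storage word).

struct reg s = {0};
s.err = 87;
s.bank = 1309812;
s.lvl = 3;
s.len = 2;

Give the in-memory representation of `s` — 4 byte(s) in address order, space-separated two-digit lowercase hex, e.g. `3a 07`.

[0+:7] err=87 & 0x7f = 0x57; word=0x00000057
[7+:21] bank=1309812 & 0x1fffff = 0x13fc74; word=0x09fe3a57
[28+:2] lvl=3 & 0x3 = 0x3; word=0x39fe3a57
[30+:2] len=2 & 0x3 = 0x2; word=0xb9fe3a57
word = 0xb9fe3a57 → little-endian bytes:
  [0]=0x57  [1]=0x3a  [2]=0xfe  [3]=0xb9

57 3a fe b9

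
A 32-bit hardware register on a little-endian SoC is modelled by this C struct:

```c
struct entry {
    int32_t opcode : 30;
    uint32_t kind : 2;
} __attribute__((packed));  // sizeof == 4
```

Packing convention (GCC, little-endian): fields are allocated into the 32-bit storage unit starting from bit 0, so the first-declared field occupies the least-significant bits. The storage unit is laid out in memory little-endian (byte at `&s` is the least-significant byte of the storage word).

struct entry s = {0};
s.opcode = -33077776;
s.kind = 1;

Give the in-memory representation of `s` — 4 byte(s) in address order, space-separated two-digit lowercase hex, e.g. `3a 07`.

f0 45 07 7e

opcode (30b) val=-33077776 bits=0x3e0745f0 at bit 0: 0x3e0745f0
kind (2b) val=1 bits=0x1 at bit 30: 0x7e0745f0
word = 0x7e0745f0 → little-endian bytes:
  [0]=0xf0  [1]=0x45  [2]=0x07  [3]=0x7e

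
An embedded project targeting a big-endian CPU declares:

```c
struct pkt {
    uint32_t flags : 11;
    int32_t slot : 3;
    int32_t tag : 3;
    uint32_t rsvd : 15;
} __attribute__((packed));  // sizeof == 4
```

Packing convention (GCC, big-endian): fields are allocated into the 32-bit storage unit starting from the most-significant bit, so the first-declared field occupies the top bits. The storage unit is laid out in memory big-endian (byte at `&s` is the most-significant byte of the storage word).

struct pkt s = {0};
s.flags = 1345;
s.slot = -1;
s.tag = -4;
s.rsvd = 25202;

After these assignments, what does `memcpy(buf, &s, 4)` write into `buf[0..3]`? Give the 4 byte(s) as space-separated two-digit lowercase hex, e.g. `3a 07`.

[21+:11] flags=1345 & 0x7ff = 0x541; word=0xa8200000
[18+:3] slot=-1 & 0x7 = 0x7; word=0xa83c0000
[15+:3] tag=-4 & 0x7 = 0x4; word=0xa83e0000
[0+:15] rsvd=25202 & 0x7fff = 0x6272; word=0xa83e6272
word = 0xa83e6272 → big-endian bytes:
  [0]=0xa8  [1]=0x3e  [2]=0x62  [3]=0x72

a8 3e 62 72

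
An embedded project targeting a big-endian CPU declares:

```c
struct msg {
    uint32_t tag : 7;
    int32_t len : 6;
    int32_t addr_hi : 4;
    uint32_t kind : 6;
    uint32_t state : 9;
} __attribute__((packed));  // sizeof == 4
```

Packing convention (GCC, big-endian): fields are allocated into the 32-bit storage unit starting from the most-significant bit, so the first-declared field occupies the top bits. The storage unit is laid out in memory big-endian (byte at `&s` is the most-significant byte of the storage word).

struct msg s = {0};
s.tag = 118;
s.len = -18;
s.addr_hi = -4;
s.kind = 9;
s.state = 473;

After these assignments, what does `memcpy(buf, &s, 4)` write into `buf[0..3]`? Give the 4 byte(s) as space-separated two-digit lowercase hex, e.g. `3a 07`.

ed 76 13 d9

tag:7 = 118 → 0x76 << 25 → word 0xec000000
len:6 = -18 → 0x2e << 19 → word 0xed700000
addr_hi:4 = -4 → 0xc << 15 → word 0xed760000
kind:6 = 9 → 0x9 << 9 → word 0xed761200
state:9 = 473 → 0x1d9 << 0 → word 0xed7613d9
word = 0xed7613d9 → big-endian bytes:
  [0]=0xed  [1]=0x76  [2]=0x13  [3]=0xd9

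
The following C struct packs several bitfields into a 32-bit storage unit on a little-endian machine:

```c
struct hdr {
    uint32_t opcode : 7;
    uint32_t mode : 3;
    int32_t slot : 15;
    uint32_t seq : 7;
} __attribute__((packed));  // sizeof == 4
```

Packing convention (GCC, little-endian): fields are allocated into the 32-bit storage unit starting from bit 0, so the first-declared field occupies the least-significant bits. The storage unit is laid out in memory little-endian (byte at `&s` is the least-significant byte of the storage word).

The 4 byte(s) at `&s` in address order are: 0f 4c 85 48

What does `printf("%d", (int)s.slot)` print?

[0]=0x0f [1]=0x4c [2]=0x85 [3]=0x48 (little-endian) → word 0x48854c0f
opcode:7 @ bit 0 → (0x48854c0f>>0)&0x7f = 0xf
mode:3 @ bit 7 → (0x48854c0f>>7)&0x7 = 0x0
slot:15 @ bit 10 → (0x48854c0f>>10)&0x7fff = 0x2153  ←
seq:7 @ bit 25 → (0x48854c0f>>25)&0x7f = 0x24
slot signed 15b, MSB=0: value = 8531

8531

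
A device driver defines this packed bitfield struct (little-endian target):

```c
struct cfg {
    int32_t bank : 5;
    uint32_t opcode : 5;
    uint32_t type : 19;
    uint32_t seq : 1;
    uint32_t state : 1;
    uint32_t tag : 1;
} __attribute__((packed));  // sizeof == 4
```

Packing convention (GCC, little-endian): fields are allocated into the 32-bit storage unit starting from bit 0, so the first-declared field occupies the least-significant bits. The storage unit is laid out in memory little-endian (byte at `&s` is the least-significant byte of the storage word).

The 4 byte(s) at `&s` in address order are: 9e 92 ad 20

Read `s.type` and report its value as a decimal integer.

[0]=0x9e [1]=0x92 [2]=0xad [3]=0x20 (little-endian) → word 0x20ad929e
bank [0+:5] = (word>>0) & 0x1f = 30
opcode [5+:5] = (word>>5) & 0x1f = 20
type [10+:19] = (word>>10) & 0x7ffff = 11108  ←
seq [29+:1] = (word>>29) & 0x1 = 1
state [30+:1] = (word>>30) & 0x1 = 0
tag [31+:1] = (word>>31) & 0x1 = 0

11108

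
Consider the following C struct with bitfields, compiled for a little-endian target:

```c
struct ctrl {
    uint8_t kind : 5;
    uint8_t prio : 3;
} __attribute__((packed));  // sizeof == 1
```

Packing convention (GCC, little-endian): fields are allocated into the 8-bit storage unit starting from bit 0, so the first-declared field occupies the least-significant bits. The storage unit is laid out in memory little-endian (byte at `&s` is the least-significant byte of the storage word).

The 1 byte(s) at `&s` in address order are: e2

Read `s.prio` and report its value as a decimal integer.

7

[0]=0xe2 (little-endian) → word 0xe2
kind:5 @ bit 0 → (0xe2>>0)&0x1f = 0x2
prio:3 @ bit 5 → (0xe2>>5)&0x7 = 0x7  ←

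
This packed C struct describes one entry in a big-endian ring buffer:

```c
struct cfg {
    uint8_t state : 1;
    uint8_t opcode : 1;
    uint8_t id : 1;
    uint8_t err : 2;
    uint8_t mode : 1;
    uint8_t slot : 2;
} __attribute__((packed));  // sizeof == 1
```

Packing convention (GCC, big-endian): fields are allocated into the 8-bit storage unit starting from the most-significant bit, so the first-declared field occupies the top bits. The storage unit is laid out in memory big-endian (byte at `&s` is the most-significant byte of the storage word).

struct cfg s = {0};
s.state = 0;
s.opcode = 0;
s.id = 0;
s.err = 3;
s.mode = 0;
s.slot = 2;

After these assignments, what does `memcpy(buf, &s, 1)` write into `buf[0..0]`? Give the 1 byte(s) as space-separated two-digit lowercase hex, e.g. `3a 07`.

state:1 = 0 → 0x0 << 7 → word 0x00
opcode:1 = 0 → 0x0 << 6 → word 0x00
id:1 = 0 → 0x0 << 5 → word 0x00
err:2 = 3 → 0x3 << 3 → word 0x18
mode:1 = 0 → 0x0 << 2 → word 0x18
slot:2 = 2 → 0x2 << 0 → word 0x1a
word = 0x1a → big-endian bytes:
  [0]=0x1a

1a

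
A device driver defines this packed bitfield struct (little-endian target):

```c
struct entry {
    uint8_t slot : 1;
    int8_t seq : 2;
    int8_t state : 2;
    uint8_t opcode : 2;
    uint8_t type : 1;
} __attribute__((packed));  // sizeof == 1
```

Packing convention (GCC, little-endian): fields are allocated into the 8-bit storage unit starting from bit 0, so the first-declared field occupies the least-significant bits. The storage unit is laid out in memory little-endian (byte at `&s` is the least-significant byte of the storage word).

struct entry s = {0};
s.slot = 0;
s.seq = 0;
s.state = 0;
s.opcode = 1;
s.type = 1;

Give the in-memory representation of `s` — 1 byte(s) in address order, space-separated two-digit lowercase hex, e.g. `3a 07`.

a0

slot (1b) val=0 bits=0x0 at bit 0: 0x00
seq (2b) val=0 bits=0x0 at bit 1: 0x00
state (2b) val=0 bits=0x0 at bit 3: 0x00
opcode (2b) val=1 bits=0x1 at bit 5: 0x20
type (1b) val=1 bits=0x1 at bit 7: 0xa0
word = 0xa0 → little-endian bytes:
  [0]=0xa0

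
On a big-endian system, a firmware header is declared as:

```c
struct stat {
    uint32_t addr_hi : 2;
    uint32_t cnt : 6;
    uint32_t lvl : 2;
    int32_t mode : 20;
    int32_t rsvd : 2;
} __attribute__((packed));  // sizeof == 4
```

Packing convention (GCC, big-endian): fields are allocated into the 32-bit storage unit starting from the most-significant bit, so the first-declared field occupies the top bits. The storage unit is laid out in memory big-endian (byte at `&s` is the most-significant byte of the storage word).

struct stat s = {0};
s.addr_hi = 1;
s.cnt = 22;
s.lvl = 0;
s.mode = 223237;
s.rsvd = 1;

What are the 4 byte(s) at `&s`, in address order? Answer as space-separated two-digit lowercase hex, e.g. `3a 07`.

addr_hi:2 = 1 → 0x1 << 30 → word 0x40000000
cnt:6 = 22 → 0x16 << 24 → word 0x56000000
lvl:2 = 0 → 0x0 << 22 → word 0x56000000
mode:20 = 223237 → 0x36805 << 2 → word 0x560da014
rsvd:2 = 1 → 0x1 << 0 → word 0x560da015
word = 0x560da015 → big-endian bytes:
  [0]=0x56  [1]=0x0d  [2]=0xa0  [3]=0x15

56 0d a0 15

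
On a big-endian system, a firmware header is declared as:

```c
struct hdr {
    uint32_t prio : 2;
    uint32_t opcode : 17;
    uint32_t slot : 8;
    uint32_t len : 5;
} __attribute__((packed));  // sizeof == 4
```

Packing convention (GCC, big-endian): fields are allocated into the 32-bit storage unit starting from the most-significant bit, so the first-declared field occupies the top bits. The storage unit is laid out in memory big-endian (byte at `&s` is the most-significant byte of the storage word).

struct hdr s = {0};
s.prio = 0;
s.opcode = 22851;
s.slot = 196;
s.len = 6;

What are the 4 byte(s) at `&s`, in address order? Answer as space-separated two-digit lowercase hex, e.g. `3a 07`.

[30+:2] prio=0 & 0x3 = 0x0; word=0x00000000
[13+:17] opcode=22851 & 0x1ffff = 0x5943; word=0x0b286000
[5+:8] slot=196 & 0xff = 0xc4; word=0x0b287880
[0+:5] len=6 & 0x1f = 0x6; word=0x0b287886
word = 0x0b287886 → big-endian bytes:
  [0]=0x0b  [1]=0x28  [2]=0x78  [3]=0x86

0b 28 78 86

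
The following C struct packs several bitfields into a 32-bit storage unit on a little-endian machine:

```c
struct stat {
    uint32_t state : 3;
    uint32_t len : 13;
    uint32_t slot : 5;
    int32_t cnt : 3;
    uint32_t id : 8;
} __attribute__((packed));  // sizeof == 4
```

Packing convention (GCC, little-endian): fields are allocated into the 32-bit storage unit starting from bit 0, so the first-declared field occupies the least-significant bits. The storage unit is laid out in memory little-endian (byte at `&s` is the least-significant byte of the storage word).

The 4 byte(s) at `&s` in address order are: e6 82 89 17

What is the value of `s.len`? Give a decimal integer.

[0]=0xe6 [1]=0x82 [2]=0x89 [3]=0x17 (little-endian) → word 0x178982e6
state [0+:3] = (word>>0) & 0x7 = 6
len [3+:13] = (word>>3) & 0x1fff = 4188  ←
slot [16+:5] = (word>>16) & 0x1f = 9
cnt [21+:3] = (word>>21) & 0x7 = 4
id [24+:8] = (word>>24) & 0xff = 23

4188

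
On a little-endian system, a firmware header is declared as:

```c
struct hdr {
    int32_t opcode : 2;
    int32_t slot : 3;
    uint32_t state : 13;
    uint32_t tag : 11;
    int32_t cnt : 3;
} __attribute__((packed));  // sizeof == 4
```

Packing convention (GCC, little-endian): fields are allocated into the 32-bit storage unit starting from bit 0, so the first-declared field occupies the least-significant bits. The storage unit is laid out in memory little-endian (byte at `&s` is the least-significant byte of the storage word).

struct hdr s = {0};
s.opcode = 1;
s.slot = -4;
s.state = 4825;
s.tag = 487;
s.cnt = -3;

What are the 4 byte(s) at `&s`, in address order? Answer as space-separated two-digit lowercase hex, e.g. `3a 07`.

31 5b 9e a7

opcode (2b) val=1 bits=0x1 at bit 0: 0x00000001
slot (3b) val=-4 bits=0x4 at bit 2: 0x00000011
state (13b) val=4825 bits=0x12d9 at bit 5: 0x00025b31
tag (11b) val=487 bits=0x1e7 at bit 18: 0x079e5b31
cnt (3b) val=-3 bits=0x5 at bit 29: 0xa79e5b31
word = 0xa79e5b31 → little-endian bytes:
  [0]=0x31  [1]=0x5b  [2]=0x9e  [3]=0xa7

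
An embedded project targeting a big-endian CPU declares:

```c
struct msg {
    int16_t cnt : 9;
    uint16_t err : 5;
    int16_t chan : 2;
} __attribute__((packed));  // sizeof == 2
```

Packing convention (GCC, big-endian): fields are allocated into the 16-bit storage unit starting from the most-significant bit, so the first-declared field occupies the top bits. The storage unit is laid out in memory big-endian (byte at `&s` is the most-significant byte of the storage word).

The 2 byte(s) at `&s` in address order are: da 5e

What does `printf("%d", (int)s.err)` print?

[0]=0xda [1]=0x5e (big-endian) → word 0xda5e
cnt [7+:9] = (word>>7) & 0x1ff = 436
err [2+:5] = (word>>2) & 0x1f = 23  ←
chan [0+:2] = (word>>0) & 0x3 = 2

23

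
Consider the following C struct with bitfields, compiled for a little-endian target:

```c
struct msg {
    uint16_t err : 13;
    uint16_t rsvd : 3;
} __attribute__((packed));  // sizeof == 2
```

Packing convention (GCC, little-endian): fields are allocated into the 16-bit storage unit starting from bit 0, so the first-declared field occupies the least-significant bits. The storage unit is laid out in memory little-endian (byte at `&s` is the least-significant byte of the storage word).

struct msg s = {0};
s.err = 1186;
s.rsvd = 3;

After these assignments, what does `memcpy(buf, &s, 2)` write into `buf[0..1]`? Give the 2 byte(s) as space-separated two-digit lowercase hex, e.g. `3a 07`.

a2 64

err (13b) val=1186 bits=0x4a2 at bit 0: 0x04a2
rsvd (3b) val=3 bits=0x3 at bit 13: 0x64a2
word = 0x64a2 → little-endian bytes:
  [0]=0xa2  [1]=0x64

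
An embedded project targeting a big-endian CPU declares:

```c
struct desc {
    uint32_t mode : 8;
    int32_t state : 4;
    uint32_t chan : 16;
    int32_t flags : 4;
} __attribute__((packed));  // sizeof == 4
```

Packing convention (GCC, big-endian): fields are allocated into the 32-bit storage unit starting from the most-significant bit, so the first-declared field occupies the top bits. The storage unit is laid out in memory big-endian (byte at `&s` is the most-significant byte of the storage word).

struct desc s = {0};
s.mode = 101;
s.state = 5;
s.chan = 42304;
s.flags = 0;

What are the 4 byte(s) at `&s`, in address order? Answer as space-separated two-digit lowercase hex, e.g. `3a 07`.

65 5a 54 00

mode:8 = 101 → 0x65 << 24 → word 0x65000000
state:4 = 5 → 0x5 << 20 → word 0x65500000
chan:16 = 42304 → 0xa540 << 4 → word 0x655a5400
flags:4 = 0 → 0x0 << 0 → word 0x655a5400
word = 0x655a5400 → big-endian bytes:
  [0]=0x65  [1]=0x5a  [2]=0x54  [3]=0x00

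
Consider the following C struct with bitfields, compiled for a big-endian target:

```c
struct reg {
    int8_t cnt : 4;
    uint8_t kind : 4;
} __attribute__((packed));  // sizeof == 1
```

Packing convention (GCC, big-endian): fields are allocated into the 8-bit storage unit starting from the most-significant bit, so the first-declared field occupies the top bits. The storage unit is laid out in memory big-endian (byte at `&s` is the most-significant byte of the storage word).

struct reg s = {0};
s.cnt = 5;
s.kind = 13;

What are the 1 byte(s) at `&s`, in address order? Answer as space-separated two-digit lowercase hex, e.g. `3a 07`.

5d

[4+:4] cnt=5 & 0xf = 0x5; word=0x50
[0+:4] kind=13 & 0xf = 0xd; word=0x5d
word = 0x5d → big-endian bytes:
  [0]=0x5d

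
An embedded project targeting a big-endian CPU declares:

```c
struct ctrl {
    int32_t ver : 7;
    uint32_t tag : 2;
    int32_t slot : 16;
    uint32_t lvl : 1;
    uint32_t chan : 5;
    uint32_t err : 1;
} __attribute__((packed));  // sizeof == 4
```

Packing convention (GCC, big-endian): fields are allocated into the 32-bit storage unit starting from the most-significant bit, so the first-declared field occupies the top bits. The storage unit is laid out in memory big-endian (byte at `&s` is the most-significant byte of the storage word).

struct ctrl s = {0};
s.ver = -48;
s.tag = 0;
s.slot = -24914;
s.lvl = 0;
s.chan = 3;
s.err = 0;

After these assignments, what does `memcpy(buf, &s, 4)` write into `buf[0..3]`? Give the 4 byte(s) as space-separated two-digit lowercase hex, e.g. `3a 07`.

ver (7b) val=-48 bits=0x50 at bit 25: 0xa0000000
tag (2b) val=0 bits=0x0 at bit 23: 0xa0000000
slot (16b) val=-24914 bits=0x9eae at bit 7: 0xa04f5700
lvl (1b) val=0 bits=0x0 at bit 6: 0xa04f5700
chan (5b) val=3 bits=0x3 at bit 1: 0xa04f5706
err (1b) val=0 bits=0x0 at bit 0: 0xa04f5706
word = 0xa04f5706 → big-endian bytes:
  [0]=0xa0  [1]=0x4f  [2]=0x57  [3]=0x06

a0 4f 57 06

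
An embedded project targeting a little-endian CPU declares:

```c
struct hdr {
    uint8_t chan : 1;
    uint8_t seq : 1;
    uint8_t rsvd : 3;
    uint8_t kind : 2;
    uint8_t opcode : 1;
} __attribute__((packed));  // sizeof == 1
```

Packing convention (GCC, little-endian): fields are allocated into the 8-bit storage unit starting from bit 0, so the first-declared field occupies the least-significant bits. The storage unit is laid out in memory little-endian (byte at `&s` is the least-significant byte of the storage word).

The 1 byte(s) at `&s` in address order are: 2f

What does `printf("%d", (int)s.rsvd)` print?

[0]=0x2f (little-endian) → word 0x2f
chan [0+:1] = (word>>0) & 0x1 = 1
seq [1+:1] = (word>>1) & 0x1 = 1
rsvd [2+:3] = (word>>2) & 0x7 = 3  ←
kind [5+:2] = (word>>5) & 0x3 = 1
opcode [7+:1] = (word>>7) & 0x1 = 0

3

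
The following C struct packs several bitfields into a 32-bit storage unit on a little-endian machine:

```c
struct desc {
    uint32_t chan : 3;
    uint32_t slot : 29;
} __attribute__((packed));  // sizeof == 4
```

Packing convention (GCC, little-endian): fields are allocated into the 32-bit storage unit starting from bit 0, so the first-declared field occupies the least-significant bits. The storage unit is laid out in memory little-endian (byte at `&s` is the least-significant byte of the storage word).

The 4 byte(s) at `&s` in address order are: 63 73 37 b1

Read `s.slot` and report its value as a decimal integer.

371650156

[0]=0x63 [1]=0x73 [2]=0x37 [3]=0xb1 (little-endian) → word 0xb1377363
chan:3 @ bit 0 → (0xb1377363>>0)&0x7 = 0x3
slot:29 @ bit 3 → (0xb1377363>>3)&0x1fffffff = 0x1626ee6c  ←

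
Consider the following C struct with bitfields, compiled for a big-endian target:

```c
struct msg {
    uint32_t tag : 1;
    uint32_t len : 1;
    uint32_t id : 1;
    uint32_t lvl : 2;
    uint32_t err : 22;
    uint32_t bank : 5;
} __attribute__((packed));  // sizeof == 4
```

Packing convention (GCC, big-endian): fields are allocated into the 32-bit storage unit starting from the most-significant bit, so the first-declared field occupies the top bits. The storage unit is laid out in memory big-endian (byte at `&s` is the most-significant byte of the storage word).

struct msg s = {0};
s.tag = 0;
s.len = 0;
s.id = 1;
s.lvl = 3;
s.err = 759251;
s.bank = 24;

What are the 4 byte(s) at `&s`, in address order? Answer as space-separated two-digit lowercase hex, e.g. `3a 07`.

39 72 ba 78

tag:1 = 0 → 0x0 << 31 → word 0x00000000
len:1 = 0 → 0x0 << 30 → word 0x00000000
id:1 = 1 → 0x1 << 29 → word 0x20000000
lvl:2 = 3 → 0x3 << 27 → word 0x38000000
err:22 = 759251 → 0xb95d3 << 5 → word 0x3972ba60
bank:5 = 24 → 0x18 << 0 → word 0x3972ba78
word = 0x3972ba78 → big-endian bytes:
  [0]=0x39  [1]=0x72  [2]=0xba  [3]=0x78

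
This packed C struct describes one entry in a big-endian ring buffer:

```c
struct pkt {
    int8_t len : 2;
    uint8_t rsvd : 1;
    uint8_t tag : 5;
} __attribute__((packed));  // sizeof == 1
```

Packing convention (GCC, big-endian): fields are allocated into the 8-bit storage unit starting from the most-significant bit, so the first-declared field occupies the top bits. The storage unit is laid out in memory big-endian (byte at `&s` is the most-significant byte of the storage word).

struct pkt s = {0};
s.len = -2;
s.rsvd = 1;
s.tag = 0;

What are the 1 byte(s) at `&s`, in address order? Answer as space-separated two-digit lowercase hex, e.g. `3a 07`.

a0

len:2 = -2 → 0x2 << 6 → word 0x80
rsvd:1 = 1 → 0x1 << 5 → word 0xa0
tag:5 = 0 → 0x0 << 0 → word 0xa0
word = 0xa0 → big-endian bytes:
  [0]=0xa0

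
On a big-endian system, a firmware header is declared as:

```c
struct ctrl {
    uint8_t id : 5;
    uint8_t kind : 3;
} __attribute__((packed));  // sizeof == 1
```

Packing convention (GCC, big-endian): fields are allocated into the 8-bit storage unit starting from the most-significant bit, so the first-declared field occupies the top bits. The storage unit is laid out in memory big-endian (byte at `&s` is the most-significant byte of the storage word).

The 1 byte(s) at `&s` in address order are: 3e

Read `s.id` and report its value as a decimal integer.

7

[0]=0x3e (big-endian) → word 0x3e
id:5 @ bit 3 → (0x3e>>3)&0x1f = 0x7  ←
kind:3 @ bit 0 → (0x3e>>0)&0x7 = 0x6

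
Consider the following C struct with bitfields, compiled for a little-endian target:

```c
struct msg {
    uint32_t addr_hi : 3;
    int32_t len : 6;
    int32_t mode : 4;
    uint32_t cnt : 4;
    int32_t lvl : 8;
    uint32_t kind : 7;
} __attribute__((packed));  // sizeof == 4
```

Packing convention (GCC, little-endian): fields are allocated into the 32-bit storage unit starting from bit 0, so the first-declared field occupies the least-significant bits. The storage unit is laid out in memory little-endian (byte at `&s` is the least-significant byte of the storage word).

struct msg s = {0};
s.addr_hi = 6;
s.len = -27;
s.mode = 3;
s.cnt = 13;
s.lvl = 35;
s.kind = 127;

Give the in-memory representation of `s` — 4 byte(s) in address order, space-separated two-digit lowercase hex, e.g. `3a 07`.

addr_hi:3 = 6 → 0x6 << 0 → word 0x00000006
len:6 = -27 → 0x25 << 3 → word 0x0000012e
mode:4 = 3 → 0x3 << 9 → word 0x0000072e
cnt:4 = 13 → 0xd << 13 → word 0x0001a72e
lvl:8 = 35 → 0x23 << 17 → word 0x0047a72e
kind:7 = 127 → 0x7f << 25 → word 0xfe47a72e
word = 0xfe47a72e → little-endian bytes:
  [0]=0x2e  [1]=0xa7  [2]=0x47  [3]=0xfe

2e a7 47 fe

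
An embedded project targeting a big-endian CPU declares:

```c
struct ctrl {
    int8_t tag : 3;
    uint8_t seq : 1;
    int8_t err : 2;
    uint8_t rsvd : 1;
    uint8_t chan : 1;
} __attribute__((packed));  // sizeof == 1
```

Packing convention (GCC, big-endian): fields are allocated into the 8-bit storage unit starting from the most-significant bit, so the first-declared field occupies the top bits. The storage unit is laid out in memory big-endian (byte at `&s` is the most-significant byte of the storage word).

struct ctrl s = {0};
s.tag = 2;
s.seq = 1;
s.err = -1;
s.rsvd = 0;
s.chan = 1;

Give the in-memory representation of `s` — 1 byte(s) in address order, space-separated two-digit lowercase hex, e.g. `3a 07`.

tag (3b) val=2 bits=0x2 at bit 5: 0x40
seq (1b) val=1 bits=0x1 at bit 4: 0x50
err (2b) val=-1 bits=0x3 at bit 2: 0x5c
rsvd (1b) val=0 bits=0x0 at bit 1: 0x5c
chan (1b) val=1 bits=0x1 at bit 0: 0x5d
word = 0x5d → big-endian bytes:
  [0]=0x5d

5d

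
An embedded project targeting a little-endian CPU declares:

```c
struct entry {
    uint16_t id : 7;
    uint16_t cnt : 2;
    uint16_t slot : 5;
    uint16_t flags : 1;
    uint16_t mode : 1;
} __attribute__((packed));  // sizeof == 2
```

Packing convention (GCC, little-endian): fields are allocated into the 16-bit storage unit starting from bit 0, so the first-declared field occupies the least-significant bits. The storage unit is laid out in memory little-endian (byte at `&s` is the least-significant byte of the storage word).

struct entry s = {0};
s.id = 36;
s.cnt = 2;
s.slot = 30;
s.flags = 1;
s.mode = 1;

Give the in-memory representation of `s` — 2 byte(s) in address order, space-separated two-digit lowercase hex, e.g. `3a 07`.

[0+:7] id=36 & 0x7f = 0x24; word=0x0024
[7+:2] cnt=2 & 0x3 = 0x2; word=0x0124
[9+:5] slot=30 & 0x1f = 0x1e; word=0x3d24
[14+:1] flags=1 & 0x1 = 0x1; word=0x7d24
[15+:1] mode=1 & 0x1 = 0x1; word=0xfd24
word = 0xfd24 → little-endian bytes:
  [0]=0x24  [1]=0xfd

24 fd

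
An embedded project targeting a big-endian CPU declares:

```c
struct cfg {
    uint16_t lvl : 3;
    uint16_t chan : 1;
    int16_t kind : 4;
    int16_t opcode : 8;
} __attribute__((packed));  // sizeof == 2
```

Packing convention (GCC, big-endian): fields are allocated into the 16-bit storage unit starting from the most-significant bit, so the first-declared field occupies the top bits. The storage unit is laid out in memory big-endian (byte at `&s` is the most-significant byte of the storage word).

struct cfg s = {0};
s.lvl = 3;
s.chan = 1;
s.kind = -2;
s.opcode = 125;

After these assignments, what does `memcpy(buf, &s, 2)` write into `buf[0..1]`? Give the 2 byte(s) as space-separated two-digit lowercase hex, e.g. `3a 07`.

lvl:3 = 3 → 0x3 << 13 → word 0x6000
chan:1 = 1 → 0x1 << 12 → word 0x7000
kind:4 = -2 → 0xe << 8 → word 0x7e00
opcode:8 = 125 → 0x7d << 0 → word 0x7e7d
word = 0x7e7d → big-endian bytes:
  [0]=0x7e  [1]=0x7d

7e 7d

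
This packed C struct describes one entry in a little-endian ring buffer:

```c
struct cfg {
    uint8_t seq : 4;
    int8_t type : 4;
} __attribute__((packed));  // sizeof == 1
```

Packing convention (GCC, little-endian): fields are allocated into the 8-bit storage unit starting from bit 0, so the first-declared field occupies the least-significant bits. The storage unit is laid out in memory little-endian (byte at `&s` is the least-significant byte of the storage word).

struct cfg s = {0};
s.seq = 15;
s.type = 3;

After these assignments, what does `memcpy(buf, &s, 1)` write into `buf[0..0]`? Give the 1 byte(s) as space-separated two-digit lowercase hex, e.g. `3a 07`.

3f

[0+:4] seq=15 & 0xf = 0xf; word=0x0f
[4+:4] type=3 & 0xf = 0x3; word=0x3f
word = 0x3f → little-endian bytes:
  [0]=0x3f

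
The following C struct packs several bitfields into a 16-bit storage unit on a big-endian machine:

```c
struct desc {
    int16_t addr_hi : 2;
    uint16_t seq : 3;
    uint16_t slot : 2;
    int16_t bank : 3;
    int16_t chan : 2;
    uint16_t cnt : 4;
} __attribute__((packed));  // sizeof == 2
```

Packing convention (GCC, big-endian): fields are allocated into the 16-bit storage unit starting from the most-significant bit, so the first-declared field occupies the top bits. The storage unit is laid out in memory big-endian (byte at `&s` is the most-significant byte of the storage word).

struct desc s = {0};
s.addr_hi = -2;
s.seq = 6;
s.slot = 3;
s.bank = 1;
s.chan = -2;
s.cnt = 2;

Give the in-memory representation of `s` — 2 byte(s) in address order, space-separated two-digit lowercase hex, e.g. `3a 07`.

b6 62

[14+:2] addr_hi=-2 & 0x3 = 0x2; word=0x8000
[11+:3] seq=6 & 0x7 = 0x6; word=0xb000
[9+:2] slot=3 & 0x3 = 0x3; word=0xb600
[6+:3] bank=1 & 0x7 = 0x1; word=0xb640
[4+:2] chan=-2 & 0x3 = 0x2; word=0xb660
[0+:4] cnt=2 & 0xf = 0x2; word=0xb662
word = 0xb662 → big-endian bytes:
  [0]=0xb6  [1]=0x62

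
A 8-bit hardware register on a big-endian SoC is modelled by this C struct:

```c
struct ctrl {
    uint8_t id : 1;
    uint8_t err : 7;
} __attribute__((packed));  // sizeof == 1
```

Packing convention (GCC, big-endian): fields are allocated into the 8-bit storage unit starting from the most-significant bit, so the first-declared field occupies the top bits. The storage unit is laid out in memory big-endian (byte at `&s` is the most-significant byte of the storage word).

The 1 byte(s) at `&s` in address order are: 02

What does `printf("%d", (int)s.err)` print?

2

[0]=0x02 (big-endian) → word 0x02
id [7+:1] = (word>>7) & 0x1 = 0
err [0+:7] = (word>>0) & 0x7f = 2  ←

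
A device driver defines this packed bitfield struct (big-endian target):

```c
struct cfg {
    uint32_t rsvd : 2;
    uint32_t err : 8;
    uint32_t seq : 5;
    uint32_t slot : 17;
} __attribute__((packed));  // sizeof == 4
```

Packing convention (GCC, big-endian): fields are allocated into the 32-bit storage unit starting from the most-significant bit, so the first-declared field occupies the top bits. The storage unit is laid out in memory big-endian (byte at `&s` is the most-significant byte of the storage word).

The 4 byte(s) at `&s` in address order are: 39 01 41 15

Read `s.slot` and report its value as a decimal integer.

82197

[0]=0x39 [1]=0x01 [2]=0x41 [3]=0x15 (big-endian) → word 0x39014115
rsvd [30+:2] = (word>>30) & 0x3 = 0
err [22+:8] = (word>>22) & 0xff = 228
seq [17+:5] = (word>>17) & 0x1f = 0
slot [0+:17] = (word>>0) & 0x1ffff = 82197  ←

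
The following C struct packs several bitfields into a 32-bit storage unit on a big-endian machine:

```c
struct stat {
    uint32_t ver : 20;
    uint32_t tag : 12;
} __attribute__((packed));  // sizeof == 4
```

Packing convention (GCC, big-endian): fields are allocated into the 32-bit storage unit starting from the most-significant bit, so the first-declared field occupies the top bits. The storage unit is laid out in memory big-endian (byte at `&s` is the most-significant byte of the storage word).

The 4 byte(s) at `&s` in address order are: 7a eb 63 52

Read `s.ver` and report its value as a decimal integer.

[0]=0x7a [1]=0xeb [2]=0x63 [3]=0x52 (big-endian) → word 0x7aeb6352
ver [12+:20] = (word>>12) & 0xfffff = 503478  ←
tag [0+:12] = (word>>0) & 0xfff = 850

503478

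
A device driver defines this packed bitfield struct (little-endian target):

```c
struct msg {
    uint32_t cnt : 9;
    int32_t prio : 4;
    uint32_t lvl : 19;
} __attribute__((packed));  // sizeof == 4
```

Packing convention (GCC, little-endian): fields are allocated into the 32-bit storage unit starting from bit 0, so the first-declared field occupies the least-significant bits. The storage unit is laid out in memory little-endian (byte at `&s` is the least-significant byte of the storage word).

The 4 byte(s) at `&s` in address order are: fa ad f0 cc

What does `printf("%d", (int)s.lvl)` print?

419717

[0]=0xfa [1]=0xad [2]=0xf0 [3]=0xcc (little-endian) → word 0xccf0adfa
cnt [0+:9] = (word>>0) & 0x1ff = 506
prio [9+:4] = (word>>9) & 0xf = 6
lvl [13+:19] = (word>>13) & 0x7ffff = 419717  ←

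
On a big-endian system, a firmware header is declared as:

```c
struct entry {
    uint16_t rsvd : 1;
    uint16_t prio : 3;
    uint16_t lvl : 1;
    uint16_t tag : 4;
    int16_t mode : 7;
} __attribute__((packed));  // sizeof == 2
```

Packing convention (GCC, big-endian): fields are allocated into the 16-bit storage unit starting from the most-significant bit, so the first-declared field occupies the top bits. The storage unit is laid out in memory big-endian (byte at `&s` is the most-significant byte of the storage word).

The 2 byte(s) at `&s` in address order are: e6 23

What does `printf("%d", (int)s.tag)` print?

12

[0]=0xe6 [1]=0x23 (big-endian) → word 0xe623
rsvd:1 @ bit 15 → (0xe623>>15)&0x1 = 0x1
prio:3 @ bit 12 → (0xe623>>12)&0x7 = 0x6
lvl:1 @ bit 11 → (0xe623>>11)&0x1 = 0x0
tag:4 @ bit 7 → (0xe623>>7)&0xf = 0xc  ←
mode:7 @ bit 0 → (0xe623>>0)&0x7f = 0x23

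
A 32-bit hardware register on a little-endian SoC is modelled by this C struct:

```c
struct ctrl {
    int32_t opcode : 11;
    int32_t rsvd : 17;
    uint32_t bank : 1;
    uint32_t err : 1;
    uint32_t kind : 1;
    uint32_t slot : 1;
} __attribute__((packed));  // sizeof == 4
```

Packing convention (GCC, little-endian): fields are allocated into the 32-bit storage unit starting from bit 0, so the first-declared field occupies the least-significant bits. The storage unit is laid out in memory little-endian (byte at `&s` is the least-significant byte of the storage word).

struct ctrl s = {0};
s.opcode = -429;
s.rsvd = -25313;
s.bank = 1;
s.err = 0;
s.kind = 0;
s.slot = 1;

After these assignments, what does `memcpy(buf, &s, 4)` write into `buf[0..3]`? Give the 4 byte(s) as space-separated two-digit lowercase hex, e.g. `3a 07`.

53 fe e8 9c

[0+:11] opcode=-429 & 0x7ff = 0x653; word=0x00000653
[11+:17] rsvd=-25313 & 0x1ffff = 0x19d1f; word=0x0ce8fe53
[28+:1] bank=1 & 0x1 = 0x1; word=0x1ce8fe53
[29+:1] err=0 & 0x1 = 0x0; word=0x1ce8fe53
[30+:1] kind=0 & 0x1 = 0x0; word=0x1ce8fe53
[31+:1] slot=1 & 0x1 = 0x1; word=0x9ce8fe53
word = 0x9ce8fe53 → little-endian bytes:
  [0]=0x53  [1]=0xfe  [2]=0xe8  [3]=0x9c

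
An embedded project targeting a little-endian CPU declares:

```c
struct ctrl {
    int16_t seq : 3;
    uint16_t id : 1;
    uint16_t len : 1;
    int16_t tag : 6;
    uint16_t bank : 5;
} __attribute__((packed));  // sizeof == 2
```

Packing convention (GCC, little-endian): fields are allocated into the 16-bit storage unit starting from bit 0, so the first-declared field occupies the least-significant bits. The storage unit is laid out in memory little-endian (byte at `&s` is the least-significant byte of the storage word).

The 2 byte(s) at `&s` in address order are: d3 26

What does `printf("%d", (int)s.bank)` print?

[0]=0xd3 [1]=0x26 (little-endian) → word 0x26d3
seq [0+:3] = (word>>0) & 0x7 = 3
id [3+:1] = (word>>3) & 0x1 = 0
len [4+:1] = (word>>4) & 0x1 = 1
tag [5+:6] = (word>>5) & 0x3f = 54
bank [11+:5] = (word>>11) & 0x1f = 4  ←

4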